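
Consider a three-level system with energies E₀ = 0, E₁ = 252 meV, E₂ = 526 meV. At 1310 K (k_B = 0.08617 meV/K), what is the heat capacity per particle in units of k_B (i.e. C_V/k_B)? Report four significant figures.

k_BT = 0.08617 × 1310 K = 112.883 meV.
Eᵢ/kT = 0, 2.23240, 4.65969.
Z = Σ e^(−Eᵢ/kT) = e^(−0) + e^(−2.23240) + e^(−4.65969) = 1.00000 + 0.107271 + 0.00946940 = 1.11674.
⟨E⟩ = 28.6667 meV, ⟨E²⟩ = 8446.10 meV².
C_V/k_B = (⟨E²⟩ − ⟨E⟩²)/(kT)² = (8446.10 − 821.780)/12742.6 = 0.5983.

0.5983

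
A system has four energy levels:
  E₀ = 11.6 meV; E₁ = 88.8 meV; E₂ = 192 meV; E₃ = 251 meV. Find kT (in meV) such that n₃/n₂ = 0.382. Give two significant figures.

61 meV

n₃/n₂ = exp[−(E₃−E₂)/kT] = 0.382.
⇒ (E₃−E₂)/kT = ln(1/0.382) = ln(2.618) = 0.9624.
kT = 59 meV / 0.9624 = 61 meV.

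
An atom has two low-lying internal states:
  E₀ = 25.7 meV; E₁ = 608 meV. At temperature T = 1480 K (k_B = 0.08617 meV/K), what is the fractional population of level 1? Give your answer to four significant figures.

0.01029

k_BT = 0.08617 × 1480 K = 127.532 meV.
Eᵢ/kT = 0.201518, 4.76743.
Z = Σ e^(−Eᵢ/kT) = e^(−0.201518) + e^(−4.76743) = 0.817489 + 0.00850220 = 0.825991.
P₁ = e^(−E₁/kT) / Z = 0.00850220/0.825991 = 0.01029.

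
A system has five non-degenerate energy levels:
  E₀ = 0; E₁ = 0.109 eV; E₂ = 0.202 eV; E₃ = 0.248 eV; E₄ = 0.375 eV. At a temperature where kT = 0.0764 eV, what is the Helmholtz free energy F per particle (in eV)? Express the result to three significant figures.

-0.0234 eV

Eᵢ/kT = 0, 1.4267, 2.6440, 3.2461, 4.9084.
Z = Σ e^(−Eᵢ/kT) = e^(−0) + e^(−1.4267) + e^(−2.6440) + e^(−3.2461) + e^(−4.9084) = 1.0000 + 0.24010 + 0.071076 + 0.038926 + 0.0073843 = 1.3575.
F = −kT ln Z = −0.0764 × ln(1.3575) = −0.0764 × 0.30564 = -0.0234 eV.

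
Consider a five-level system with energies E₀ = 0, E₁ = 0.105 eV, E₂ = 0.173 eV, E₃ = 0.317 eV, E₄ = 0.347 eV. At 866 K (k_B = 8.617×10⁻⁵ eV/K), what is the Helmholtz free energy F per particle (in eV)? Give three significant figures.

k_BT = 8.617×10⁻⁵ × 866 K = 0.074623 eV.
Eᵢ/kT = 0, 1.4071, 2.3183, 4.2480, 4.6500.
Z = Σ e^(−Eᵢ/kT) = e^(−0) + e^(−1.4071) + e^(−2.3183) + e^(−4.2480) + e^(−4.6500) = 1.0000 + 0.24485 + 0.098441 + 0.014293 + 0.0095616 = 1.3671.
F = −kT ln Z = −0.074623 × ln(1.3671) = −0.074623 × 0.31269 = -0.0233 eV.

-0.0233 eV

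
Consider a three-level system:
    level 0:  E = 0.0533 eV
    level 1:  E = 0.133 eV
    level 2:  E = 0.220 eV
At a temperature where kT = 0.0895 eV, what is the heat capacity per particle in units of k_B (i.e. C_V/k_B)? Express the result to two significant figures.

Eᵢ/kT = 0.5955, 1.486, 2.458.
Z = Σ e^(−Eᵢ/kT) = e^(−0.5955) + e^(−1.486) + e^(−2.458) = 0.5513 + 0.2263 + 0.08561 = 0.8632.
⟨E⟩ = 0.09073 eV, ⟨E²⟩ = 0.01125 eV².
C_V/k_B = (⟨E²⟩ − ⟨E⟩²)/(kT)² = (0.01125 − 0.008232)/0.008010 = 0.38.

0.38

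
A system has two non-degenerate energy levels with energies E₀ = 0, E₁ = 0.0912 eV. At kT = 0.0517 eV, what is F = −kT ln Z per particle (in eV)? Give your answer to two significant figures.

Eᵢ/kT = 0, 1.764.
Z = Σ e^(−Eᵢ/kT) = e^(−0) + e^(−1.764) = 1.000 + 0.1714 = 1.171.
F = −kT ln Z = −0.0517 × ln(1.171) = −0.0517 × 0.1579 = -0.0082 eV.

-0.0082 eV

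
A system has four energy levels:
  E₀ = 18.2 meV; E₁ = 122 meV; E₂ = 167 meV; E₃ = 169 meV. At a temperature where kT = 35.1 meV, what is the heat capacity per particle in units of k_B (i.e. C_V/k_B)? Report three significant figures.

Eᵢ/kT = 0.51852, 3.4758, 4.7578, 4.8148.
Z = Σ e^(−Eᵢ/kT) = e^(−0.51852) + e^(−3.4758) + e^(−4.7578) + e^(−4.8148) = 0.59540 + 0.030937 + 0.0085845 + 0.0081088 = 0.64303.
⟨E⟩ = 27.082 meV, ⟨E²⟩ = 1755.3 meV².
C_V/k_B = (⟨E²⟩ − ⟨E⟩²)/(kT)² = (1755.3 − 733.43)/1232.0 = 0.829.

0.829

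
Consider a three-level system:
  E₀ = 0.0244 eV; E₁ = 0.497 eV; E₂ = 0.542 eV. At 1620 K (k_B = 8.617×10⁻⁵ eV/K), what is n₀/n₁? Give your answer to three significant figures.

29.5

k_BT = 8.617×10⁻⁵ × 1620 K = 0.13960 eV.
n₀/n₁ = exp[−(E₀−E₁)/kT] = exp(−(-0.4726 eV)/(0.13960 eV)) = exp(3.3854) = 29.5.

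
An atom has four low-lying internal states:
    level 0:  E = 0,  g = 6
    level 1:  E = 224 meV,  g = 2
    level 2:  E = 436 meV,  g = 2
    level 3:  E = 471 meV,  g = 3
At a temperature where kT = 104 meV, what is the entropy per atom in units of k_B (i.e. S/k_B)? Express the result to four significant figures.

1.963

Eᵢ/kT = 0, 2.15385, 4.19231, 4.52885.
Z = Σ gᵢe^(−Eᵢ/kT) = 6·e^(−0) + 2·e^(−2.15385) + 2·e^(−4.19231) + 3·e^(−4.52885) = 6.00000 + 0.232073 + 0.0302227 + 0.0323792 = 6.29467.
⟨E⟩ = Σ EᵢPᵢ = 12.7746 meV.
S/k_B = ln Z + ⟨E⟩/kT = ln(6.29467) + 12.7746/104 = 1.83970 + 0.122833 = 1.963.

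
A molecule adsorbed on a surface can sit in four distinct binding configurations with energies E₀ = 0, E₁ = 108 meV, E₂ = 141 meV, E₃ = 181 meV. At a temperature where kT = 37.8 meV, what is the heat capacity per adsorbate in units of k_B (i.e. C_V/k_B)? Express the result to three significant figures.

Eᵢ/kT = 0, 2.8571, 3.7302, 4.7884.
Z = Σ e^(−Eᵢ/kT) = e^(−0) + e^(−2.8571) + e^(−3.7302) + e^(−4.7884) = 1.0000 + 0.057435 + 0.023988 + 0.0083258 = 1.0897.
⟨E⟩ = 10.179 meV, ⟨E²⟩ = 1302.7 meV².
C_V/k_B = (⟨E²⟩ − ⟨E⟩²)/(kT)² = (1302.7 − 103.61)/1428.8 = 0.839.

0.839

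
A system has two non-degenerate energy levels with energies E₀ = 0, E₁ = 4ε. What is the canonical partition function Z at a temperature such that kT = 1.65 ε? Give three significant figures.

Eᵢ/kT = 0, 2.4242.
Z = Σ e^(−Eᵢ/kT) = e^(−0) + e^(−2.4242) = 1.0000 + 0.088549 = 1.0885.

Z = 1.09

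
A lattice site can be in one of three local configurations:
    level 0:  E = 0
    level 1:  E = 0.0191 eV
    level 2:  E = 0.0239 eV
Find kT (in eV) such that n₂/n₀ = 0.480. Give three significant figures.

n₂/n₀ = exp[−(E₂−E₀)/kT] = 0.480.
⇒ (E₂−E₀)/kT = ln(1/0.480) = ln(2.0833) = 0.73395.
kT = 0.0239 eV / 0.73395 = 0.0326 eV.

0.0326 eV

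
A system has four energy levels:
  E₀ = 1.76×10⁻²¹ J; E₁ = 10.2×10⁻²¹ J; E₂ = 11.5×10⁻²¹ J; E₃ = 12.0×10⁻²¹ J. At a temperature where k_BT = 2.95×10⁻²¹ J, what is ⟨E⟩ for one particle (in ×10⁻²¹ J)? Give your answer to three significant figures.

2.79 ×10⁻²¹ J

Eᵢ/kT = 0.59661, 3.4576, 3.8983, 4.0678.
Z = Σ e^(−Eᵢ/kT) = e^(−0.59661) + e^(−3.4576) + e^(−3.8983) + e^(−4.0678) = 0.55068 + 0.031505 + 0.020276 + 0.017115 = 0.61958.
⟨E⟩ = Σ Eᵢ e^(−Eᵢ/kT) / Z = (1.76·0.55068 + 10.2·0.031505 + 11.5·0.020276 + 12.0·0.017115) / 0.61958 = 2.79 ×10⁻²¹ J.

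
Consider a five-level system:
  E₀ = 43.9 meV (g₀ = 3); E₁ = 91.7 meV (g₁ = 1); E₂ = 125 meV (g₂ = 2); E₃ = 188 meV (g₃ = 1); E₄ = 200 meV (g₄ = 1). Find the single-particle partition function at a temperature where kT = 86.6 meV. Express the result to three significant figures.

Z = 2.84

Eᵢ/kT = 0.50693, 1.0589, 1.4434, 2.1709, 2.3095.
Z = Σ gᵢe^(−Eᵢ/kT) = 3·e^(−0.50693) + 1·e^(−1.0589) + 2·e^(−1.4434) + 1·e^(−2.1709) + 1·e^(−2.3095) = 1.8070 + 0.34684 + 0.47225 + 0.11407 + 0.099311 = 2.8395.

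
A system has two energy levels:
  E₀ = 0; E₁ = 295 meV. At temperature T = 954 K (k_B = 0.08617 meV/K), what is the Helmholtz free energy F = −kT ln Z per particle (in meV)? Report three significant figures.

k_BT = 0.08617 × 954 K = 82.206 meV.
Eᵢ/kT = 0, 3.5885.
Z = Σ e^(−Eᵢ/kT) = e^(−0) + e^(−3.5885) = 1.0000 + 0.027640 = 1.0276.
F = −kT ln Z = −82.206 × ln(1.0276) = −82.206 × 0.027226 = -2.24 meV.

-2.24 meV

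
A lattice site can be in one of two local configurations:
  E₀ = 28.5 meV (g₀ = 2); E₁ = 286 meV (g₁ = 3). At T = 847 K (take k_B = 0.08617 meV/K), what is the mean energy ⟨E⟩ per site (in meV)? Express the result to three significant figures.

k_BT = 0.08617 × 847 K = 72.986 meV.
Eᵢ/kT = 0.39049, 3.9186.
Z = Σ gᵢe^(−Eᵢ/kT) = 2·e^(−0.39049) + 3·e^(−3.9186) = 1.3535 + 0.059607 = 1.4131.
⟨E⟩ = Σ Eᵢ gᵢe^(−Eᵢ/kT) / Z = (28.5·1.3535 + 286·0.059607) / 1.4131 = 39.4 meV.

39.4 meV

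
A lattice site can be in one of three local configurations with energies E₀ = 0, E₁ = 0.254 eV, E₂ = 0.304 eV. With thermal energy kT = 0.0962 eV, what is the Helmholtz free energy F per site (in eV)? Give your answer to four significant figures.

Eᵢ/kT = 0, 2.64033, 3.16008.
Z = Σ e^(−Eᵢ/kT) = e^(−0) + e^(−2.64033) + e^(−3.16008) = 1.00000 + 0.0713377 + 0.0424223 = 1.11376.
F = −kT ln Z = −0.0962 × ln(1.11376) = −0.0962 × 0.107742 = -0.01036 eV.

-0.01036 eV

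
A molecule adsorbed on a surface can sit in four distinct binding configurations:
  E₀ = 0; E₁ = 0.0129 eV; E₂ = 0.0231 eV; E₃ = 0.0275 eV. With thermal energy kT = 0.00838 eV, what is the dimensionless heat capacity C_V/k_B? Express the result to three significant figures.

Eᵢ/kT = 0, 1.5394, 2.7566, 3.2816.
Z = Σ e^(−Eᵢ/kT) = e^(−0) + e^(−1.5394) + e^(−2.7566) + e^(−3.2816) = 1.0000 + 0.21451 + 0.063507 + 0.037568 = 1.3156.
⟨E⟩ = 0.0040037 eV, ⟨E²⟩ = 0.000074487 eV².
C_V/k_B = (⟨E²⟩ − ⟨E⟩²)/(kT)² = (0.000074487 − 0.000016030)/0.000070224 = 0.832.

0.832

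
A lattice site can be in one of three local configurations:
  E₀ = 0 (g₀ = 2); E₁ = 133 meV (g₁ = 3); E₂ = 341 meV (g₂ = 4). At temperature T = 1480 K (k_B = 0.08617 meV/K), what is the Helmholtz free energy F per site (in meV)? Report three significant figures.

k_BT = 0.08617 × 1480 K = 127.53 meV.
Eᵢ/kT = 0, 1.0429, 2.6739.
Z = Σ gᵢe^(−Eᵢ/kT) = 2·e^(−0) + 3·e^(−1.0429) + 4·e^(−2.6739) = 2.0000 + 1.0573 + 0.27593 = 3.3332.
F = −kT ln Z = −127.53 × ln(3.3332) = −127.53 × 1.2039 = -154 meV.

-154 meV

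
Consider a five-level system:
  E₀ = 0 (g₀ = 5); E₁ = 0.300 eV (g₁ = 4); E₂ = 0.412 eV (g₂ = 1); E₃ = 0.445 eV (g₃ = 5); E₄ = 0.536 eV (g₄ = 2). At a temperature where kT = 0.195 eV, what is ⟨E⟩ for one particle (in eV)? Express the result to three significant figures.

Eᵢ/kT = 0, 1.5385, 2.1128, 2.2821, 2.7487.
Z = Σ gᵢe^(−Eᵢ/kT) = 5·e^(−0) + 4·e^(−1.5385) + 1·e^(−2.1128) + 5·e^(−2.2821) + 2·e^(−2.7487) = 5.0000 + 0.85881 + 0.12090 + 0.51035 + 0.12802 = 6.6181.
⟨E⟩ = Σ Eᵢ gᵢe^(−Eᵢ/kT) / Z = (0·5.0000 + 0.300·0.85881 + 0.412·0.12090 + 0.445·0.51035 + 0.536·0.12802) / 6.6181 = 0.0911 eV.

0.0911 eV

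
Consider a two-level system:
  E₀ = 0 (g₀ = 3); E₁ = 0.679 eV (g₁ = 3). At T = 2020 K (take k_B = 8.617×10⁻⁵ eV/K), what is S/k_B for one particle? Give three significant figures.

k_BT = 8.617×10⁻⁵ × 2020 K = 0.17406 eV.
Eᵢ/kT = 0, 3.9010.
Z = Σ gᵢe^(−Eᵢ/kT) = 3·e^(−0) + 3·e^(−3.9010) = 3.0000 + 0.060665 = 3.0607.
⟨E⟩ = Σ EᵢPᵢ = 0.013458 eV.
S/k_B = ln Z + ⟨E⟩/kT = ln(3.0607) + 0.013458/0.17406 = 1.1186 + 0.077318 = 1.20.

1.20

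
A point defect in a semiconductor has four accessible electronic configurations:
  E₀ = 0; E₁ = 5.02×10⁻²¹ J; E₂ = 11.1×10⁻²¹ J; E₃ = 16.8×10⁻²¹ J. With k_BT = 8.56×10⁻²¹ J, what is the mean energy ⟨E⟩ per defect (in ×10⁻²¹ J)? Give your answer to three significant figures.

4.16 ×10⁻²¹ J

Eᵢ/kT = 0, 0.58645, 1.2967, 1.9626.
Z = Σ e^(−Eᵢ/kT) = e^(−0) + e^(−0.58645) + e^(−1.2967) + e^(−1.9626) = 1.0000 + 0.55630 + 0.27343 + 0.14049 = 1.9702.
⟨E⟩ = Σ Eᵢ e^(−Eᵢ/kT) / Z = (0·1.0000 + 5.02·0.55630 + 11.1·0.27343 + 16.8·0.14049) / 1.9702 = 4.16 ×10⁻²¹ J.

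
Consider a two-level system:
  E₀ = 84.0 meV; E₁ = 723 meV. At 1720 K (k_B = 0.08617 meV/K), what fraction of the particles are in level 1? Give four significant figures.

k_BT = 0.08617 × 1720 K = 148.212 meV.
Eᵢ/kT = 0.566756, 4.87815.
Z = Σ e^(−Eᵢ/kT) = e^(−0.566756) + e^(−4.87815) = 0.567363 + 0.00761108 = 0.574974.
P₁ = e^(−E₁/kT) / Z = 0.00761108/0.574974 = 0.01324.

0.01324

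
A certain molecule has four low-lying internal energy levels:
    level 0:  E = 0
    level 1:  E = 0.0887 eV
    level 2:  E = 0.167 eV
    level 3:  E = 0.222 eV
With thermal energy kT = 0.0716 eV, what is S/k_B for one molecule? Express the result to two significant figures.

Eᵢ/kT = 0, 1.239, 2.332, 3.101.
Z = Σ e^(−Eᵢ/kT) = e^(−0) + e^(−1.239) + e^(−2.332) + e^(−3.101) = 1.000 + 0.2897 + 0.09710 + 0.04500 = 1.432.
⟨E⟩ = Σ EᵢPᵢ = 0.03624 eV.
S/k_B = ln Z + ⟨E⟩/kT = ln(1.432) + 0.03624/0.0716 = 0.3591 + 0.5061 = 0.87.

0.87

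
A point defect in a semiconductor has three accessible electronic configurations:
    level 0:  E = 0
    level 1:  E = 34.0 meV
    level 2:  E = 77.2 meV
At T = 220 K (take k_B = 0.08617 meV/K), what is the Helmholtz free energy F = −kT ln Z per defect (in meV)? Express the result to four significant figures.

-3.193 meV

k_BT = 0.08617 × 220 K = 18.9574 meV.
Eᵢ/kT = 0, 1.79349, 4.07229.
Z = Σ e^(−Eᵢ/kT) = e^(−0) + e^(−1.79349) + e^(−4.07229) = 1.00000 + 0.166378 + 0.0170383 = 1.18342.
F = −kT ln Z = −18.9574 × ln(1.18342) = −18.9574 × 0.168409 = -3.193 meV.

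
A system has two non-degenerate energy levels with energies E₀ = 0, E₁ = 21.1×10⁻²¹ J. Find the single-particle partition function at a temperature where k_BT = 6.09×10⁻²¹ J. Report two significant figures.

Eᵢ/kT = 0, 3.465.
Z = Σ e^(−Eᵢ/kT) = e^(−0) + e^(−3.465) = 1.000 + 0.03127 = 1.031.

Z = 1.0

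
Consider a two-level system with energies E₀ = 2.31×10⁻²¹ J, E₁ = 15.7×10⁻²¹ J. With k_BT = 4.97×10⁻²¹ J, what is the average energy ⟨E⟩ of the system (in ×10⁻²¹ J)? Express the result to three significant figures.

Eᵢ/kT = 0.46479, 3.1590.
Z = Σ e^(−Eᵢ/kT) = e^(−0.46479) + e^(−3.1590) = 0.62827 + 0.042468 = 0.67074.
⟨E⟩ = Σ Eᵢ e^(−Eᵢ/kT) / Z = (2.31·0.62827 + 15.7·0.042468) / 0.67074 = 3.16 ×10⁻²¹ J.

3.16 ×10⁻²¹ J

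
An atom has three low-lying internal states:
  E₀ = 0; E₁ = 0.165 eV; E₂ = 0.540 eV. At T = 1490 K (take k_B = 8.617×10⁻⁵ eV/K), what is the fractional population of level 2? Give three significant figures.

k_BT = 8.617×10⁻⁵ × 1490 K = 0.12839 eV.
Eᵢ/kT = 0, 1.2851, 4.2059.
Z = Σ e^(−Eᵢ/kT) = e^(−0) + e^(−1.2851) + e^(−4.2059) = 1.0000 + 0.27662 + 0.014907 = 1.2915.
P₂ = e^(−E₂/kT) / Z = 0.014907/1.2915 = 0.0115.

0.0115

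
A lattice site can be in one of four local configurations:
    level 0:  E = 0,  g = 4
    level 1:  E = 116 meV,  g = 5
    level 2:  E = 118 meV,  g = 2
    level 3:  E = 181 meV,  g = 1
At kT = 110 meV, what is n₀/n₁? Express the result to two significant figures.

2.3

n₀/n₁ = (g₀/g₁) exp[−(E₀−E₁)/kT] = (4/5) × exp(−(-116 meV)/(110 meV)) = (4/5) × exp(1.055) = 2.3.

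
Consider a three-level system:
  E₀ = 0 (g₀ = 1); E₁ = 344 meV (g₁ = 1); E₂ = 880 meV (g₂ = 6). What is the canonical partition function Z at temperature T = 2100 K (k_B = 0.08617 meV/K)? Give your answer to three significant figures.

Z = 1.20

k_BT = 0.08617 × 2100 K = 180.96 meV.
Eᵢ/kT = 0, 1.9010, 4.8630.
Z = Σ gᵢe^(−Eᵢ/kT) = 1·e^(−0) + 1·e^(−1.9010) + 6·e^(−4.8630) = 1.0000 + 0.14942 + 0.046364 = 1.1958.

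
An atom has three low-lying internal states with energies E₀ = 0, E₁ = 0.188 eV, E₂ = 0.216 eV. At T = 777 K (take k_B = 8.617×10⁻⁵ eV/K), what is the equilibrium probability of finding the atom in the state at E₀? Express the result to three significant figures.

k_BT = 8.617×10⁻⁵ × 777 K = 0.066954 eV.
Eᵢ/kT = 0, 2.8079, 3.2261.
Z = Σ e^(−Eᵢ/kT) = e^(−0) + e^(−2.8079) + e^(−3.2261) = 1.0000 + 0.060332 + 0.039712 = 1.1000.
P₀ = e^(−E₀/kT) / Z = 1.0000/1.1000 = 0.909.

0.909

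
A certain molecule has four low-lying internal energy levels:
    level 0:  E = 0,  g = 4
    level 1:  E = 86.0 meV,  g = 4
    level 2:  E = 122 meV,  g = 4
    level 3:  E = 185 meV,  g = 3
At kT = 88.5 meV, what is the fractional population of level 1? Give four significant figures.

0.2196

Eᵢ/kT = 0, 0.971751, 1.37853, 2.09040.
Z = Σ gᵢe^(−Eᵢ/kT) = 4·e^(−0) + 4·e^(−0.971751) + 4·e^(−1.37853) + 3·e^(−2.09040) = 4.00000 + 1.51368 + 1.00779 + 0.370913 = 6.89238.
P₁ = g₁ e^(−E₁/kT) / Z = 1.51368/6.89238 = 0.2196.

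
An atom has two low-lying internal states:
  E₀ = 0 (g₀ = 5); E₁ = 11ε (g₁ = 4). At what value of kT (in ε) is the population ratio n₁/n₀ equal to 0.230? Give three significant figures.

8.82 ε

n₁/n₀ = (g₁/g₀) exp[−(E₁−E₀)/kT] = 0.230.
⇒ (E₁−E₀)/kT = ln((4/5)/0.230) = ln(3.4783) = 1.2465.
kT = 11ε / 1.2465 = 8.82 ε.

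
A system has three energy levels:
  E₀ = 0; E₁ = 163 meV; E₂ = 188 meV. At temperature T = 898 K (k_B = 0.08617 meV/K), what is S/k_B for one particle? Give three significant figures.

k_BT = 0.08617 × 898 K = 77.381 meV.
Eᵢ/kT = 0, 2.1065, 2.4295.
Z = Σ e^(−Eᵢ/kT) = e^(−0) + e^(−2.1065) + e^(−2.4295) = 1.0000 + 0.12166 + 0.088081 = 1.2097.
⟨E⟩ = Σ EᵢPᵢ = 30.082 meV.
S/k_B = ln Z + ⟨E⟩/kT = ln(1.2097) + 30.082/77.381 = 0.19037 + 0.38875 = 0.579.

0.579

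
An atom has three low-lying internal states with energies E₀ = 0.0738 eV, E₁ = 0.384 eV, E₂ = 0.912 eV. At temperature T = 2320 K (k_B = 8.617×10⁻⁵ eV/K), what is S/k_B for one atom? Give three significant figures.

k_BT = 8.617×10⁻⁵ × 2320 K = 0.19991 eV.
Eᵢ/kT = 0.36917, 1.9209, 4.5621.
Z = Σ e^(−Eᵢ/kT) = e^(−0.36917) + e^(−1.9209) + e^(−4.5621) = 0.69131 + 0.14648 + 0.010440 = 0.84823.
⟨E⟩ = Σ EᵢPᵢ = 0.13768 eV.
S/k_B = ln Z + ⟨E⟩/kT = ln(0.84823) + 0.13768/0.19991 = -0.16460 + 0.68871 = 0.524.

0.524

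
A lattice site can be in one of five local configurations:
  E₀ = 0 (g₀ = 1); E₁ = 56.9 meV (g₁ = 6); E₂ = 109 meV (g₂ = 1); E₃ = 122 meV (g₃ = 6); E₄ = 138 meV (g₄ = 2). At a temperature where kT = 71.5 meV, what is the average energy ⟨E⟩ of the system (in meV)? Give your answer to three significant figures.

66.1 meV

Eᵢ/kT = 0, 0.79580, 1.5245, 1.7063, 1.9301.
Z = Σ gᵢe^(−Eᵢ/kT) = 1·e^(−0) + 6·e^(−0.79580) + 1·e^(−1.5245) + 6·e^(−1.7063) + 2·e^(−1.9301) = 1.0000 + 2.7073 + 0.21773 + 1.0892 + 0.29027 = 5.3045.
⟨E⟩ = Σ Eᵢ gᵢe^(−Eᵢ/kT) / Z = (0·1.0000 + 56.9·2.7073 + 109·0.21773 + 122·1.0892 + 138·0.29027) / 5.3045 = 66.1 meV.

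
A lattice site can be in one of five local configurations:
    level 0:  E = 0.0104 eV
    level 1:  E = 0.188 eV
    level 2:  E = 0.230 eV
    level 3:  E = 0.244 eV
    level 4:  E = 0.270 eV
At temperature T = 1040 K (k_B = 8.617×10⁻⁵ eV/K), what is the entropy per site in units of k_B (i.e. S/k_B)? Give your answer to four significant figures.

k_BT = 8.617×10⁻⁵ × 1040 K = 0.0896168 eV.
Eᵢ/kT = 0.116050, 2.09782, 2.56648, 2.72270, 3.01283.
Z = Σ e^(−Eᵢ/kT) = e^(−0.116050) + e^(−2.09782) + e^(−2.56648) + e^(−2.72270) + e^(−3.01283) = 0.890431 + 0.122724 + 0.0768054 + 0.0656971 + 0.0491524 = 1.20481.
⟨E⟩ = Σ EᵢPᵢ = 0.0658187 eV.
S/k_B = ln Z + ⟨E⟩/kT = ln(1.20481) + 0.0658187/0.0896168 = 0.186322 + 0.734446 = 0.9208.

0.9208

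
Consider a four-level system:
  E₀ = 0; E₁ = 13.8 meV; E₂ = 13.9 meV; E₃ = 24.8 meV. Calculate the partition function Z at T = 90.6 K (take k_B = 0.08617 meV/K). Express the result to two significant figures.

Z = 1.4

k_BT = 0.08617 × 90.6 K = 7.807 meV.
Eᵢ/kT = 0, 1.768, 1.780, 3.177.
Z = Σ e^(−Eᵢ/kT) = e^(−0) + e^(−1.768) + e^(−1.780) + e^(−3.177) = 1.000 + 0.1707 + 0.1686 + 0.04171 = 1.381.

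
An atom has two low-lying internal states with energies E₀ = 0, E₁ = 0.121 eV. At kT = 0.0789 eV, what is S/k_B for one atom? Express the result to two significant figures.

Eᵢ/kT = 0, 1.534.
Z = Σ e^(−Eᵢ/kT) = e^(−0) + e^(−1.534) = 1.000 + 0.2157 = 1.216.
⟨E⟩ = Σ EᵢPᵢ = 0.02146 eV.
S/k_B = ln Z + ⟨E⟩/kT = ln(1.216) + 0.02146/0.0789 = 0.1956 + 0.2720 = 0.47.

0.47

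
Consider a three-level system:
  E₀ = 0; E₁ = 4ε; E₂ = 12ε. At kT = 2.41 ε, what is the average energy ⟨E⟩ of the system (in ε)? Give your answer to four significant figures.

0.7045 ε

Eᵢ/kT = 0, 1.65975, 4.97925.
Z = Σ e^(−Eᵢ/kT) = e^(−0) + e^(−1.65975) + e^(−4.97925) = 1.00000 + 0.190187 + 0.00687922 = 1.19707.
⟨E⟩ = Σ Eᵢ e^(−Eᵢ/kT) / Z = (0·1.00000 + 4·0.190187 + 12·0.00687922) / 1.19707 = 0.7045 ε.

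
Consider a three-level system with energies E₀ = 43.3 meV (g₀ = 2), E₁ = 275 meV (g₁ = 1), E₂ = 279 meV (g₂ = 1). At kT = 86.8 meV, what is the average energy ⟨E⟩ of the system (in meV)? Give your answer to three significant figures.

Eᵢ/kT = 0.49885, 3.1682, 3.2143.
Z = Σ gᵢe^(−Eᵢ/kT) = 2·e^(−0.49885) + 1·e^(−3.1682) + 1·e^(−3.2143) = 1.2145 + 0.042079 + 0.040183 = 1.2968.
⟨E⟩ = Σ Eᵢ gᵢe^(−Eᵢ/kT) / Z = (43.3·1.2145 + 275·0.042079 + 279·0.040183) / 1.2968 = 58.1 meV.

58.1 meV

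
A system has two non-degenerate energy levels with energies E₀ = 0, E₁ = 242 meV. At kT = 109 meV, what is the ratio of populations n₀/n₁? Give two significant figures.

n₀/n₁ = exp[−(E₀−E₁)/kT] = exp(−(-242 meV)/(109 meV)) = exp(2.220) = 9.2.

9.2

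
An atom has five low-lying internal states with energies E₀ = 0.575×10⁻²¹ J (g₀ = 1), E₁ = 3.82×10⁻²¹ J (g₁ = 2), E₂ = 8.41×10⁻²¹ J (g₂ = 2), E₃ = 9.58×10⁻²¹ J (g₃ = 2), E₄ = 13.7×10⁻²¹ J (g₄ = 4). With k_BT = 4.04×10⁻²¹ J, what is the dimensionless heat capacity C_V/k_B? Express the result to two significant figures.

0.93

Eᵢ/kT = 0.1423, 0.9455, 2.082, 2.371, 3.391.
Z = Σ gᵢe^(−Eᵢ/kT) = 1·e^(−0.1423) + 2·e^(−0.9455) + 2·e^(−2.082) + 2·e^(−2.371) + 4·e^(−3.391) = 0.8674 + 0.7770 + 0.2494 + 0.1868 + 0.1347 = 2.215.
⟨E⟩ = 4.153, ⟨E²⟩ = 32.37.
C_V/k_B = (⟨E²⟩ − ⟨E⟩²)/(kT)² = (32.37 − 17.25)/16.32 = 0.93.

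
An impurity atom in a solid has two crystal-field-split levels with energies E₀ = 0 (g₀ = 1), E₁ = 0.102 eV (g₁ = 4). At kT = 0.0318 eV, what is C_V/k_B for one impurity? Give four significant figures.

Eᵢ/kT = 0, 3.20755.
Z = Σ gᵢe^(−Eᵢ/kT) = 1·e^(−0) + 4·e^(−3.20755) = 1.00000 + 0.161822 = 1.16182.
⟨E⟩ = 0.0142069 eV, ⟨E²⟩ = 0.00144910 eV².
C_V/k_B = (⟨E²⟩ − ⟨E⟩²)/(kT)² = (0.00144910 − 0.000201836)/0.00101124 = 1.233.

1.233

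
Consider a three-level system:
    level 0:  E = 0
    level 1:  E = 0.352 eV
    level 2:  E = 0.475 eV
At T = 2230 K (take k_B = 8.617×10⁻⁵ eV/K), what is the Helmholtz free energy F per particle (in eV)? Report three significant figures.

-0.0420 eV

k_BT = 8.617×10⁻⁵ × 2230 K = 0.19216 eV.
Eᵢ/kT = 0, 1.8318, 2.4719.
Z = Σ e^(−Eᵢ/kT) = e^(−0) + e^(−1.8318) + e^(−2.4719) = 1.0000 + 0.16013 + 0.084424 = 1.2446.
F = −kT ln Z = −0.19216 × ln(1.2446) = −0.19216 × 0.21881 = -0.0420 eV.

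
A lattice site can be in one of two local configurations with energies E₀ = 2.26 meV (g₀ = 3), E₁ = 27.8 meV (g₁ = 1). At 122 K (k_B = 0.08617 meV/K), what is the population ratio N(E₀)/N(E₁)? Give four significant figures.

k_BT = 0.08617 × 122 K = 10.5127 meV.
n₀/n₁ = (g₀/g₁) exp[−(E₀−E₁)/kT] = (3/1) × exp(−(-25.54 meV)/(10.5127 meV)) = (3/1) × exp(2.42944) = 34.06.

34.06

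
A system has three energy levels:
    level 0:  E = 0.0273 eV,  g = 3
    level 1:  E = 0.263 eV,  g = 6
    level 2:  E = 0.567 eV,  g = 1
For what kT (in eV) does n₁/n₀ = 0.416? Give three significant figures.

0.150 eV

n₁/n₀ = (g₁/g₀) exp[−(E₁−E₀)/kT] = 0.416.
⇒ (E₁−E₀)/kT = ln((6/3)/0.416) = ln(4.8077) = 1.5702.
kT = 0.2357 eV / 1.5702 = 0.150 eV.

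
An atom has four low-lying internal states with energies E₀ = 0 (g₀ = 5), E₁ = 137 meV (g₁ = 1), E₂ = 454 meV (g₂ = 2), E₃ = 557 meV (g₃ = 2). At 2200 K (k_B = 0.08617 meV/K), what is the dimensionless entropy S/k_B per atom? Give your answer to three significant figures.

k_BT = 0.08617 × 2200 K = 189.57 meV.
Eᵢ/kT = 0, 0.72269, 2.3949, 2.9382.
Z = Σ gᵢe^(−Eᵢ/kT) = 5·e^(−0) + 1·e^(−0.72269) + 2·e^(−2.3949) + 2·e^(−2.9382) = 5.0000 + 0.48544 + 0.18236 + 0.10592 = 5.7737.
⟨E⟩ = Σ EᵢPᵢ = 36.076 meV.
S/k_B = ln Z + ⟨E⟩/kT = ln(5.7737) + 36.076/189.57 = 1.7533 + 0.19030 = 1.94.

1.94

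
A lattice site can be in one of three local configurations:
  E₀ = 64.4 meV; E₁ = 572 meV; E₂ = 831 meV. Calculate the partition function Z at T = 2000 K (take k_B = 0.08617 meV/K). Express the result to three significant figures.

Z = 0.732

k_BT = 0.08617 × 2000 K = 172.34 meV.
Eᵢ/kT = 0.37368, 3.3190, 4.8219.
Z = Σ e^(−Eᵢ/kT) = e^(−0.37368) + e^(−3.3190) + e^(−4.8219) = 0.68820 + 0.036189 + 0.0080515 = 0.73244.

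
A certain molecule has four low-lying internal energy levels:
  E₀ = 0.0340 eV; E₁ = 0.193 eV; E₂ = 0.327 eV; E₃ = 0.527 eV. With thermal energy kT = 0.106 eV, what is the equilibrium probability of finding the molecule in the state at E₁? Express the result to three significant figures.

Eᵢ/kT = 0.32075, 1.8208, 3.0849, 4.9717.
Z = Σ e^(−Eᵢ/kT) = e^(−0.32075) + e^(−1.8208) + e^(−3.0849) + e^(−4.9717) = 0.72560 + 0.16190 + 0.045735 + 0.0069314 = 0.94017.
P₁ = e^(−E₁/kT) / Z = 0.16190/0.94017 = 0.172.

0.172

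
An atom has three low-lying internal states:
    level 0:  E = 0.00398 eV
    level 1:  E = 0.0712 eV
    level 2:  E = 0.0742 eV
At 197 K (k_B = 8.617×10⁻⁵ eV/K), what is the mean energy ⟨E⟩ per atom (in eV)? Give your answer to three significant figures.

k_BT = 8.617×10⁻⁵ × 197 K = 0.016975 eV.
Eᵢ/kT = 0.23446, 4.1944, 4.3711.
Z = Σ e^(−Eᵢ/kT) = e^(−0.23446) + e^(−4.1944) + e^(−4.3711) = 0.79100 + 0.015080 + 0.012637 = 0.81872.
⟨E⟩ = Σ Eᵢ e^(−Eᵢ/kT) / Z = (0.00398·0.79100 + 0.0712·0.015080 + 0.0742·0.012637) / 0.81872 = 0.00630 eV.

0.00630 eV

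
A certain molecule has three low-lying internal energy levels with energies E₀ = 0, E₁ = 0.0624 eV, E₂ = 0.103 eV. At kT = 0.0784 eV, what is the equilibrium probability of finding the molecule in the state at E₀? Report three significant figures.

0.581

Eᵢ/kT = 0, 0.79592, 1.3138.
Z = Σ e^(−Eᵢ/kT) = e^(−0) + e^(−0.79592) + e^(−1.3138) = 1.0000 + 0.45117 + 0.26880 = 1.7200.
P₀ = e^(−E₀/kT) / Z = 1.0000/1.7200 = 0.581.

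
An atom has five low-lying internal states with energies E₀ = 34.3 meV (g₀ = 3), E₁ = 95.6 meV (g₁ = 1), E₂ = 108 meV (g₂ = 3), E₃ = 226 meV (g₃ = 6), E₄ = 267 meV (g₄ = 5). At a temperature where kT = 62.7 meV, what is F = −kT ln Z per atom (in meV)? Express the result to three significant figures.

-62.8 meV

Eᵢ/kT = 0.54705, 1.5247, 1.7225, 3.6045, 4.2584.
Z = Σ gᵢe^(−Eᵢ/kT) = 3·e^(−0.54705) + 1·e^(−1.5247) + 3·e^(−1.7225) + 6·e^(−3.6045) + 5·e^(−4.2584) = 1.7360 + 0.21769 + 0.53586 + 0.16321 + 0.070725 = 2.7235.
F = −kT ln Z = −62.7 × ln(2.7235) = −62.7 × 1.0019 = -62.8 meV.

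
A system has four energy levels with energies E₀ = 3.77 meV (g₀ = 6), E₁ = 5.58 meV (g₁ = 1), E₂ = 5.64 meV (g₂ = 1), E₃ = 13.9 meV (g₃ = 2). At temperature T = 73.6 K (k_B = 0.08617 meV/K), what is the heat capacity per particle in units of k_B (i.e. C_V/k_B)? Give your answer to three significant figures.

0.128

k_BT = 0.08617 × 73.6 K = 6.3421 meV.
Eᵢ/kT = 0.59444, 0.87983, 0.88930, 2.1917.
Z = Σ gᵢe^(−Eᵢ/kT) = 6·e^(−0.59444) + 1·e^(−0.87983) + 1·e^(−0.88930) + 2·e^(−2.1917) = 3.3112 + 0.41485 + 0.41094 + 0.22345 = 4.3604.
⟨E⟩ = 4.6376 meV, ⟨E²⟩ = 26.654 meV².
C_V/k_B = (⟨E²⟩ − ⟨E⟩²)/(kT)² = (26.654 − 21.507)/40.222 = 0.128.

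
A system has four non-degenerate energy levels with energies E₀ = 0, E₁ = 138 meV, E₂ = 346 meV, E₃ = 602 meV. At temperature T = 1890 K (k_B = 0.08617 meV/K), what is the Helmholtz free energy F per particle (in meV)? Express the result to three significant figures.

k_BT = 0.08617 × 1890 K = 162.86 meV.
Eᵢ/kT = 0, 0.84735, 2.1245, 3.6964.
Z = Σ e^(−Eᵢ/kT) = e^(−0) + e^(−0.84735) + e^(−2.1245) + e^(−3.6964) = 1.0000 + 0.42855 + 0.11949 + 0.024813 = 1.5729.
F = −kT ln Z = −162.86 × ln(1.5729) = −162.86 × 0.45292 = -73.8 meV.

-73.8 meV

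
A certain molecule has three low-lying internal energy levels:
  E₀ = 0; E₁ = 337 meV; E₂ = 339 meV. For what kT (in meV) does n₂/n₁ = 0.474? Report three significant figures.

n₂/n₁ = exp[−(E₂−E₁)/kT] = 0.474.
⇒ (E₂−E₁)/kT = ln(1/0.474) = ln(2.1097) = 0.74655.
kT = 2 meV / 0.74655 = 2.68 meV.

2.68 meV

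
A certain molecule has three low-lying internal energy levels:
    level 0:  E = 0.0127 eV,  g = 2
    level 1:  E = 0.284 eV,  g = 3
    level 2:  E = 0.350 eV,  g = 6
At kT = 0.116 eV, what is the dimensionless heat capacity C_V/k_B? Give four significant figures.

1.276

Eᵢ/kT = 0.109483, 2.44828, 3.01724.
Z = Σ gᵢe^(−Eᵢ/kT) = 2·e^(−0.109483) + 3·e^(−2.44828) + 6·e^(−3.01724) = 1.79259 + 0.259326 + 0.293617 = 2.34553.
⟨E⟩ = 0.0849192 eV, ⟨E²⟩ = 0.0243755 eV².
C_V/k_B = (⟨E²⟩ − ⟨E⟩²)/(kT)² = (0.0243755 − 0.00721127)/0.0134560 = 1.276.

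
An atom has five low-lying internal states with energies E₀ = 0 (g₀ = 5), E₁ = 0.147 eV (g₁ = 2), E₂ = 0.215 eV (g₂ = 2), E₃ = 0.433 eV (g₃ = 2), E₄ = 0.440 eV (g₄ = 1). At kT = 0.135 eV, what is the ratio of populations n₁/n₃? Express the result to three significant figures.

8.32

n₁/n₃ = (g₁/g₃) exp[−(E₁−E₃)/kT] = (2/2) × exp(−(-0.286 eV)/(0.135 eV)) = (2/2) × exp(2.1185) = 8.32.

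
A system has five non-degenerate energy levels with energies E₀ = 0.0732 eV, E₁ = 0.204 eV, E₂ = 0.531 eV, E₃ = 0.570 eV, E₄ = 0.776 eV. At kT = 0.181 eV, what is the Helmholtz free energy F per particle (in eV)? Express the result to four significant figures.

-0.01744 eV

Eᵢ/kT = 0.404420, 1.12707, 2.93370, 3.14917, 4.28729.
Z = Σ e^(−Eᵢ/kT) = e^(−0.404420) + e^(−1.12707) + e^(−2.93370) + e^(−3.14917) + e^(−4.28729) = 0.667364 + 0.323981 + 0.0531998 + 0.0428877 + 0.0137421 = 1.10117.
F = −kT ln Z = −0.181 × ln(1.10117) = −0.181 × 0.0963733 = -0.01744 eV.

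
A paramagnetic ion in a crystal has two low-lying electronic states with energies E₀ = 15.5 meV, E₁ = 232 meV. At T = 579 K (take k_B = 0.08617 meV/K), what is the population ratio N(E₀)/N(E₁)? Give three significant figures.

76.7

k_BT = 0.08617 × 579 K = 49.892 meV.
n₀/n₁ = exp[−(E₀−E₁)/kT] = exp(−(-216.5 meV)/(49.892 meV)) = exp(4.3394) = 76.7.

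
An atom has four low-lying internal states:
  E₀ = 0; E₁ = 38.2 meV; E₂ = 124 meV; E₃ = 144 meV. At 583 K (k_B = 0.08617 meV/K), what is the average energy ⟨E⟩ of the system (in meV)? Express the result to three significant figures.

k_BT = 0.08617 × 583 K = 50.237 meV.
Eᵢ/kT = 0, 0.76040, 2.4683, 2.8664.
Z = Σ e^(−Eᵢ/kT) = e^(−0) + e^(−0.76040) + e^(−2.4683) + e^(−2.8664) = 1.0000 + 0.46748 + 0.084729 + 0.056903 = 1.6091.
⟨E⟩ = Σ Eᵢ e^(−Eᵢ/kT) / Z = (0·1.0000 + 38.2·0.46748 + 124·0.084729 + 144·0.056903) / 1.6091 = 22.7 meV.

22.7 meV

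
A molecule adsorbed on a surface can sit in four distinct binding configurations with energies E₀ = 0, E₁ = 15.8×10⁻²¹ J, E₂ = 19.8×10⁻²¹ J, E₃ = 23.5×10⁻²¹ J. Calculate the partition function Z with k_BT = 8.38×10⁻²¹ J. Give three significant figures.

Eᵢ/kT = 0, 1.8854, 2.3628, 2.8043.
Z = Σ e^(−Eᵢ/kT) = e^(−0) + e^(−1.8854) + e^(−2.3628) + e^(−2.8043) = 1.0000 + 0.15177 + 0.094156 + 0.060549 = 1.3065.

Z = 1.31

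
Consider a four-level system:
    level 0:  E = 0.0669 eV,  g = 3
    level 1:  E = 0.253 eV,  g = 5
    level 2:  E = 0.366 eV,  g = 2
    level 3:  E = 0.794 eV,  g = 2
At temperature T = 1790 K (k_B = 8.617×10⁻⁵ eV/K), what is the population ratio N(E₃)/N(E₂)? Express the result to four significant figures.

0.06236

k_BT = 8.617×10⁻⁵ × 1790 K = 0.154244 eV.
n₃/n₂ = (g₃/g₂) exp[−(E₃−E₂)/kT] = (2/2) × exp(−(0.428 eV)/(0.154244 eV)) = (2/2) × exp(-2.77482) = 0.06236.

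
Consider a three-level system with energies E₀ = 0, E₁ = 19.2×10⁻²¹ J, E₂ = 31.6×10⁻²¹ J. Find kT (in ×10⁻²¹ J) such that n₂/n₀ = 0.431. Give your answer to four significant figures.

37.55 ×10⁻²¹ J

n₂/n₀ = exp[−(E₂−E₀)/kT] = 0.431.
⇒ (E₂−E₀)/kT = ln(1/0.431) = ln(2.32019) = 0.841649.
kT = 31.6 ×10⁻²¹ J / 0.841649 = 37.55 ×10⁻²¹ J.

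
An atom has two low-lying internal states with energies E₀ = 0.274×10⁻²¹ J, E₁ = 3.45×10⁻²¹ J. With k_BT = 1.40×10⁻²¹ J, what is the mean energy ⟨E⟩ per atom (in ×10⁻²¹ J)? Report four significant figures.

0.5718 ×10⁻²¹ J

Eᵢ/kT = 0.195714, 2.46429.
Z = Σ e^(−Eᵢ/kT) = e^(−0.195714) + e^(−2.46429) = 0.822247 + 0.0850692 = 0.907316.
⟨E⟩ = Σ Eᵢ e^(−Eᵢ/kT) / Z = (0.274·0.822247 + 3.45·0.0850692) / 0.907316 = 0.5718 ×10⁻²¹ J.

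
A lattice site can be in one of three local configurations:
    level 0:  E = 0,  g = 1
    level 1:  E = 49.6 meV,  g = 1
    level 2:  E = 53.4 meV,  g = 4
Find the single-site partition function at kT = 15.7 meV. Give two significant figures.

Eᵢ/kT = 0, 3.159, 3.401.
Z = Σ gᵢe^(−Eᵢ/kT) = 1·e^(−0) + 1·e^(−3.159) + 4·e^(−3.401) = 1.000 + 0.04247 + 0.1334 = 1.176.

Z = 1.2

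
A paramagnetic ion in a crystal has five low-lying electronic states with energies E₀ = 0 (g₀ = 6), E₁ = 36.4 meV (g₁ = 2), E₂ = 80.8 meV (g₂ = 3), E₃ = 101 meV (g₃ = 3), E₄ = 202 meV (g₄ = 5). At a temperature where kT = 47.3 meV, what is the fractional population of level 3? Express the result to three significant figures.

0.0449

Eᵢ/kT = 0, 0.76956, 1.7082, 2.1353, 4.2706.
Z = Σ gᵢe^(−Eᵢ/kT) = 6·e^(−0) + 2·e^(−0.76956) + 3·e^(−1.7082) + 3·e^(−2.1353) + 5·e^(−4.2706) = 6.0000 + 0.92643 + 0.54357 + 0.35463 + 0.069867 = 7.8945.
P₃ = g₃ e^(−E₃/kT) / Z = 0.35463/7.8945 = 0.0449.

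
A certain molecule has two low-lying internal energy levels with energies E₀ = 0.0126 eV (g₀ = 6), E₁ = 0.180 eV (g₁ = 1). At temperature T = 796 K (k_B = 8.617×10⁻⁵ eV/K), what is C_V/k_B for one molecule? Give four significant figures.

0.08402

k_BT = 8.617×10⁻⁵ × 796 K = 0.0685913 eV.
Eᵢ/kT = 0.183697, 2.62424.
Z = Σ gᵢe^(−Eᵢ/kT) = 6·e^(−0.183697) + 1·e^(−2.62424) = 4.99313 + 0.0724948 = 5.06562.
⟨E⟩ = 0.0149957 eV, ⟨E²⟩ = 0.000620169 eV².
C_V/k_B = (⟨E²⟩ − ⟨E⟩²)/(kT)² = (0.000620169 − 0.000224871)/0.00470477 = 0.08402.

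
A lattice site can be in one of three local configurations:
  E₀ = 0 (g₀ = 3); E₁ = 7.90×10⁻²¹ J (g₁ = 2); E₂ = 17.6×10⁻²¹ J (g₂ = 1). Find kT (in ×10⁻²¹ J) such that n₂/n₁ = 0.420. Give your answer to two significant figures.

56 ×10⁻²¹ J

n₂/n₁ = (g₂/g₁) exp[−(E₂−E₁)/kT] = 0.420.
⇒ (E₂−E₁)/kT = ln((1/2)/0.420) = ln(1.190) = 0.1740.
kT = 9.70 ×10⁻²¹ J / 0.1740 = 56 ×10⁻²¹ J.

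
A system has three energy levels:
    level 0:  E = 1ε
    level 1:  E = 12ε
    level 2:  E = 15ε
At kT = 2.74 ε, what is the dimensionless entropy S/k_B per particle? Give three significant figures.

Eᵢ/kT = 0.36496, 4.3796, 5.4745.
Z = Σ e^(−Eᵢ/kT) = e^(−0.36496) + e^(−4.3796) + e^(−5.4745) = 0.69422 + 0.012530 + 0.0041923 = 0.71094.
⟨E⟩ = Σ EᵢPᵢ = 1.2764 ε.
S/k_B = ln Z + ⟨E⟩/kT = ln(0.71094) + 1.2764/2.74 = -0.34117 + 0.46584 = 0.125.

0.125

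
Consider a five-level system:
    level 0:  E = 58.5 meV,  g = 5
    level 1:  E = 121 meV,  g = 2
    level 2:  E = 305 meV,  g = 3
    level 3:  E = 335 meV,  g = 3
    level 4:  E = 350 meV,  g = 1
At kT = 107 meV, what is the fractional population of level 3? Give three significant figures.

Eᵢ/kT = 0.54673, 1.1308, 2.8505, 3.1308, 3.2710.
Z = Σ gᵢe^(−Eᵢ/kT) = 5·e^(−0.54673) + 2·e^(−1.1308) + 3·e^(−2.8505) + 3·e^(−3.1308) + 1·e^(−3.2710) = 2.8942 + 0.64555 + 0.17345 + 0.13105 + 0.037968 = 3.8822.
P₃ = g₃ e^(−E₃/kT) / Z = 0.13105/3.8822 = 0.0338.

0.0338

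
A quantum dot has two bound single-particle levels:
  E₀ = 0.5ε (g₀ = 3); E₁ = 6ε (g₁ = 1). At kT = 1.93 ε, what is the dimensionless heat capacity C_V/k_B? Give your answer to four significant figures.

0.1508

Eᵢ/kT = 0.259067, 3.10881.
Z = Σ gᵢe^(−Eᵢ/kT) = 3·e^(−0.259067) + 1·e^(−3.10881) = 2.31531 + 0.0446541 = 2.35996.
⟨E⟩ = 0.604069 ε, ⟨E²⟩ = 0.926446 ε².
C_V/k_B = (⟨E²⟩ − ⟨E⟩²)/(kT)² = (0.926446 − 0.364899)/3.72490 = 0.1508.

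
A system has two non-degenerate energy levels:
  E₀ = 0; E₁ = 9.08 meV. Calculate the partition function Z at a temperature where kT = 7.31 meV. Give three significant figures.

Eᵢ/kT = 0, 1.2421.
Z = Σ e^(−Eᵢ/kT) = e^(−0) + e^(−1.2421) = 1.0000 + 0.28878 = 1.2888.

Z = 1.29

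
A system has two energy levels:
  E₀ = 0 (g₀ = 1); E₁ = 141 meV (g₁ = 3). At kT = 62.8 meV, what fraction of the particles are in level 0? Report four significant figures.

Eᵢ/kT = 0, 2.24522.
Z = Σ gᵢe^(−Eᵢ/kT) = 1·e^(−0) + 3·e^(−2.24522) = 1.00000 + 0.317713 = 1.31771.
P₀ = g₀ e^(−E₀/kT) / Z = 1.00000/1.31771 = 0.7589.

0.7589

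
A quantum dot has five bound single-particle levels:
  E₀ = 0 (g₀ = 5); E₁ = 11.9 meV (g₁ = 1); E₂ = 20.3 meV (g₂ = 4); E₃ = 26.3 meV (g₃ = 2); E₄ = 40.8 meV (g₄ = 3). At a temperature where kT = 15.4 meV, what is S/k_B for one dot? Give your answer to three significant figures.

2.38

Eᵢ/kT = 0, 0.77273, 1.3182, 1.7078, 2.6494.
Z = Σ gᵢe^(−Eᵢ/kT) = 5·e^(−0) + 1·e^(−0.77273) + 4·e^(−1.3182) + 2·e^(−1.7078) + 3·e^(−2.6494) = 5.0000 + 0.46175 + 1.0705 + 0.36253 + 0.21208 = 7.1069.
⟨E⟩ = Σ EᵢPᵢ = 6.3900 meV.
S/k_B = ln Z + ⟨E⟩/kT = ln(7.1069) + 6.3900/15.4 = 1.9611 + 0.41494 = 2.38.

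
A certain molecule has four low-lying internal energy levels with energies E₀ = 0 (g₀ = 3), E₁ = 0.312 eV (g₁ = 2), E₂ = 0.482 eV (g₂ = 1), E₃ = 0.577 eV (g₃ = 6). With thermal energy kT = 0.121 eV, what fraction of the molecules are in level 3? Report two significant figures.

Eᵢ/kT = 0, 2.579, 3.983, 4.769.
Z = Σ gᵢe^(−Eᵢ/kT) = 3·e^(−0) + 2·e^(−2.579) + 1·e^(−3.983) + 6·e^(−4.769) = 3.000 + 0.1517 + 0.01863 + 0.05093 = 3.221.
P₃ = g₃ e^(−E₃/kT) / Z = 0.05093/3.221 = 0.016.

0.016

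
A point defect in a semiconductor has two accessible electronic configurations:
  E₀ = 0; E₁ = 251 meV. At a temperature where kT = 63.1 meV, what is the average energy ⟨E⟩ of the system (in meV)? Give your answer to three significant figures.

4.61 meV

Eᵢ/kT = 0, 3.9778.
Z = Σ e^(−Eᵢ/kT) = e^(−0) + e^(−3.9778) = 1.0000 + 0.018727 = 1.0187.
⟨E⟩ = Σ Eᵢ e^(−Eᵢ/kT) / Z = (0·1.0000 + 251·0.018727) / 1.0187 = 4.61 meV.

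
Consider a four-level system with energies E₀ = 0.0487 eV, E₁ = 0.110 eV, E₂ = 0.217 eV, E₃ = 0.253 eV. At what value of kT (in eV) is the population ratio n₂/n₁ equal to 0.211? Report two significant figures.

0.069 eV

n₂/n₁ = exp[−(E₂−E₁)/kT] = 0.211.
⇒ (E₂−E₁)/kT = ln(1/0.211) = ln(4.739) = 1.556.
kT = 0.107 eV / 1.556 = 0.069 eV.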